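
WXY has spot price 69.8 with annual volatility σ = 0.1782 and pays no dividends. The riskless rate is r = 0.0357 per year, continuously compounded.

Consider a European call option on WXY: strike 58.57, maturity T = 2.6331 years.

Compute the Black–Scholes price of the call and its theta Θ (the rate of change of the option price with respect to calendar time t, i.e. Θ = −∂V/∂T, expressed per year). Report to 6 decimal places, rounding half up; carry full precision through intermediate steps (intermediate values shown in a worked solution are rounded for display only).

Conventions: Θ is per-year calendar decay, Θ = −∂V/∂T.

price = 18.145030
Θ = -2.349758

σ√T = 0.1782·√2.6331 = 0.289162
d₁ = (ln(S/K) + (r+σ²/2)T) / (σ√T) = (ln(69.8/58.57) + (0.0357+0.1782²/2)·2.6331) / 0.289162 = (0.175411 + 0.135809) / 0.289162 = 1.076284
d₂ = d₁ − σ√T = 1.076284 − 0.289162 = 0.787121
e^{−rT} = 0.910281
N(d₁) = 0.859100,  N(d₂) = 0.784395
Call price V = S·N(d₁) − K·e^{−rT}·N(d₂) = 59.965164 − 41.820134 = 18.145030
φ(d₁) = (1/√(2π))·e^{−d₁²/2} = 0.223547
Θ = −S·φ(d₁)·σ/(2√T) − r·K·e^{−rT}·N(d₂) = −0.856780 − 1.492979 = -2.349758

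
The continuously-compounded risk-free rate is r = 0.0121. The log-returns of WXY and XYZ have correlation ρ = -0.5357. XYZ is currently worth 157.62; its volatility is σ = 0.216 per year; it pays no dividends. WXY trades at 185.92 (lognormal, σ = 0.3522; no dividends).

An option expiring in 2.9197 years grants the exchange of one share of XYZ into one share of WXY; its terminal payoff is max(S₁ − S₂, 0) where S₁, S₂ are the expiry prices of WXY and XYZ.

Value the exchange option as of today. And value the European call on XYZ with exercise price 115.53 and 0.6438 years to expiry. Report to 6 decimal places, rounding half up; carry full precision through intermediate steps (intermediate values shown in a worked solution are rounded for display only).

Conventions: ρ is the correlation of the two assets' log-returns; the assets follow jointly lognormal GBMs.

σ_eff = √(σ₁² + σ₂² − 2ρσ₁σ₂) = √(0.3522² + 0.216² − 2·-0.5357·0.3522·0.216) = 0.502203
d₁ = (ln(S₁/S₂) + (q₂ − q₁ + σ_eff²/2)T) / (σ_eff√T) = (ln(185.92/157.62) + (0.0 − 0.0 + 0.126104)·2.9197) / 0.858121 = 0.621492
d₂ = d₁ − σ_eff√T = 0.621492 − 0.858121 = -0.236629
N(d₁) = 0.732862,  N(d₂) = 0.406472
V = S₁·e^{−q₁T}·N(d₁) − S₂·e^{−q₂T}·N(d₂) = 136.253694 − 64.068171 = 72.185523
[vanilla: XYZ call K=115.53]
σ√T = 0.216·√0.6438 = 0.173312
d₁ = (ln(S/K) + (r+σ²/2)T) / (σ√T) = (ln(157.62/115.53) + (0.0121+0.216²/2)·0.6438) / 0.173312 = (0.310657 + 0.022809) / 0.173312 = 1.924073
d₂ = d₁ − σ√T = 1.924073 − 0.173312 = 1.750761
e^{−rT} = 0.992240
N(d₁) = 0.972827,  N(d₂) = 0.960006
price = S·N(d₁) − K·e^{−rT}·N(d₂) = 153.337035 − 110.048916 = 43.288119

exchange price = 72.185523
price(XYZ call K=115.53) = 43.288119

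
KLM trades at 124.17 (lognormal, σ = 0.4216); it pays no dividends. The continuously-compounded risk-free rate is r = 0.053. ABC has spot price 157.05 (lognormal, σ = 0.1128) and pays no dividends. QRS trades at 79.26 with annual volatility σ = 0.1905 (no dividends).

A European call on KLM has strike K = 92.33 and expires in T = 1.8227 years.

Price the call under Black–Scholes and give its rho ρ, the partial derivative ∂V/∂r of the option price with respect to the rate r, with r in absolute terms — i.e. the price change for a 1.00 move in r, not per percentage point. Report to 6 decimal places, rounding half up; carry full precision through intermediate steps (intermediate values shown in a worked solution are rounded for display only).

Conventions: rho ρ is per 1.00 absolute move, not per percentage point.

σ√T = 0.4216·√1.8227 = 0.569191
d₁ = (ln(S/K) + (r+σ²/2)T) / (σ√T) = (ln(124.17/92.33) + (0.053+0.4216²/2)·1.8227) / 0.569191 = (0.296282 + 0.258592) / 0.569191 = 0.974848
d₂ = d₁ − σ√T = 0.974848 − 0.569191 = 0.405657
e^{−rT} = 0.907916
N(d₁) = 0.835182,  N(d₂) = 0.657503
Call price V = S·N(d₁) − K·e^{−rT}·N(d₂) = 103.704569 − 55.117068 = 48.587501
ρ = K·T·e^{−rT}·N(d₂) = 100.461879

price = 48.587501
ρ = 100.461879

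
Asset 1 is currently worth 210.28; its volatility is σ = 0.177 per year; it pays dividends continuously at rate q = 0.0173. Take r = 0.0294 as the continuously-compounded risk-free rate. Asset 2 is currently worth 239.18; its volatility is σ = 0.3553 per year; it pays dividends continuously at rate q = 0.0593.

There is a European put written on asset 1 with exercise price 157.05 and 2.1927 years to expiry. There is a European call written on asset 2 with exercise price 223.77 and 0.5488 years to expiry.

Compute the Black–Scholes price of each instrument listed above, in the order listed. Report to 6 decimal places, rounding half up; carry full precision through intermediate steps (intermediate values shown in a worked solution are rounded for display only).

[asset 1 put K=157.05]
σ√T = 0.177·√2.1927 = 0.262097
d₁ = (ln(S/K) + (r−q+σ²/2)T) / (σ√T) = (ln(210.28/157.05) + (0.0294−0.0173+0.177²/2)·2.1927) / 0.262097 = (0.291876 + 0.060879) / 0.262097 = 1.345892
d₂ = d₁ − σ√T = 1.345892 − 0.262097 = 1.083795
e^{−rT} = 0.937569
e^{−qT} = 0.962777
N(−d₁) = 0.089169,  N(−d₂) = 0.139228
price = K·e^{−rT}·N(−d₂) − S·e^{−qT}·N(−d₁) = 20.500636 − 18.052433 = 2.448203
[asset 2 call K=223.77]
σ√T = 0.3553·√0.5488 = 0.263210
d₁ = (ln(S/K) + (r−q+σ²/2)T) / (σ√T) = (ln(239.18/223.77) + (0.0294−0.0593+0.3553²/2)·0.5488) / 0.263210 = (0.066598 + 0.018231) / 0.263210 = 0.322284
d₂ = d₁ − σ√T = 0.322284 − 0.263210 = 0.059074
e^{−rT} = 0.983995
e^{−qT} = 0.967980
N(d₁) = 0.626381,  N(d₂) = 0.523553
price = S·e^{−qT}·N(d₁) − K·e^{−rT}·N(d₂) = 145.020673 − 115.280428 = 29.740244

price(asset 1 put K=157.05) = 2.448203
price(asset 2 call K=223.77) = 29.740244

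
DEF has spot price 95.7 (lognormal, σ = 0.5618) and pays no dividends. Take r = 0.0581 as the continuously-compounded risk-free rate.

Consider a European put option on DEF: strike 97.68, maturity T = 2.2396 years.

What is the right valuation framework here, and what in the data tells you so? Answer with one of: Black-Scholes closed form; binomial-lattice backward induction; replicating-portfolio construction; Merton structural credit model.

Key observation: the strike-97.68 put on DEF is European-exercise on a continuously-modelled lognormal underlying, so its value is a single closed-form evaluation.

framework: Black-Scholes closed form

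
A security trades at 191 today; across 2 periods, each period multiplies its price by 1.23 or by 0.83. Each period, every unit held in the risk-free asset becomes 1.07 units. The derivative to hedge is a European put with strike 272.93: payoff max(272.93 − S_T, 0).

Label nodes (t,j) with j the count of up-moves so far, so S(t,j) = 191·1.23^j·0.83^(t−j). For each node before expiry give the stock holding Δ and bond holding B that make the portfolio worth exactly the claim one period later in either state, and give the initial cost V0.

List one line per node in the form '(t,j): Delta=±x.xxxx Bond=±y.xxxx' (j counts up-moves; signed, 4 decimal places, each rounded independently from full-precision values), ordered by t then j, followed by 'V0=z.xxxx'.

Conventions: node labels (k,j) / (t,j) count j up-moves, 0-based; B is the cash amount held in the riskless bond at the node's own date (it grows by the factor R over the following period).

Under the risk-neutral measure, an up-move has probability p* = (R−d)/(u−d) = 0.6000 and values discount at R = 1.07.
Expiry values: V(2,0)=141.3501, V(2,1)=77.9381, V(2,2)=0.0000
Node (1,0) S=158.5300: V=(p*·77.9381+(1−p*)·141.3501)/1.07=96.5448; Δ=(77.9381−141.3501)/(194.9919−131.5799)=-1.0000; B=V−Δ·S=255.0748
Node (1,1) S=234.9300: V=(p*·0.0000+(1−p*)·77.9381)/1.07=29.1357; Δ=(0.0000−77.9381)/(288.9639−194.9919)=-0.8294; B=V−Δ·S=223.9810
Node (0,0) S=191.0000: V=(p*·29.1357+(1−p*)·96.5448)/1.07=52.4293; Δ=(29.1357−96.5448)/(234.9300−158.5300)=-0.8823; B=V−Δ·S=220.9519
Check: Δ(0,0)·S0 + B(0,0) = 52.4293 = V0.

(0,0): Delta=-0.8823 Bond=220.9519
(1,0): Delta=-1.0000 Bond=255.0748
(1,1): Delta=-0.8294 Bond=223.9810
V0=52.4293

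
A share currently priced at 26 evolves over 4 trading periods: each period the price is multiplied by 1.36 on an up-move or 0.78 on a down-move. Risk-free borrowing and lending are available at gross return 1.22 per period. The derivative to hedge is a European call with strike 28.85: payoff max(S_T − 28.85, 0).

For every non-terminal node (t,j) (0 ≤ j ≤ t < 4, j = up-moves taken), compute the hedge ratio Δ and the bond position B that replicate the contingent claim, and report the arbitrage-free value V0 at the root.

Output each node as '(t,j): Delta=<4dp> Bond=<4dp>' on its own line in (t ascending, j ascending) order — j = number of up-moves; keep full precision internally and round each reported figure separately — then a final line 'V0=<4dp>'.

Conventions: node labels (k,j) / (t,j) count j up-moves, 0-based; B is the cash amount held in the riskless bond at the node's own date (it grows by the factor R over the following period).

Since d<R<u, set p* = (R−d)/(u−d) = 0.7586; price each node as the discounted p*-expectation of its children.
Terminal payoffs: V(4,0)=0.0000, V(4,1)=0.0000, V(4,2)=0.4077, V(4,3)=22.1634, V(4,4)=60.0965
Node (3,0) S=12.3384: V=(p*·0.0000+(1−p*)·0.0000)/1.22=0.0000; Δ=(0.0000−0.0000)/(16.7802−9.6239)=0.0000; B=V−Δ·S=0.0000
Node (3,1) S=21.5130: V=(p*·0.4077+(1−p*)·0.0000)/1.22=0.2535; Δ=(0.4077−0.0000)/(29.2577−16.7802)=0.0327; B=V−Δ·S=-0.4494
Node (3,2) S=37.5099: V=(p*·22.1634+(1−p*)·0.4077)/1.22=13.8623; Δ=(22.1634−0.4077)/(51.0134−29.2577)=1.0000; B=V−Δ·S=-23.6475
Node (3,3) S=65.4019: V=(p*·60.0965+(1−p*)·22.1634)/1.22=41.7543; Δ=(60.0965−22.1634)/(88.9465−51.0134)=1.0000; B=V−Δ·S=-23.6475
Node (2,0) S=15.8184: V=(p*·0.2535+(1−p*)·0.0000)/1.22=0.1576; Δ=(0.2535−0.0000)/(21.5130−12.3384)=0.0276; B=V−Δ·S=-0.2795
Node (2,1) S=27.5808: V=(p*·13.8623+(1−p*)·0.2535)/1.22=8.6700; Δ=(13.8623−0.2535)/(37.5099−21.5130)=0.8507; B=V−Δ·S=-14.7934
Node (2,2) S=48.0896: V=(p*·41.7543+(1−p*)·13.8623)/1.22=28.7064; Δ=(41.7543−13.8623)/(65.4019−37.5099)=1.0000; B=V−Δ·S=-19.3832
Node (1,0) S=20.2800: V=(p*·8.6700+(1−p*)·0.1576)/1.22=5.4224; Δ=(8.6700−0.1576)/(27.5808−15.8184)=0.7237; B=V−Δ·S=-9.2542
Node (1,1) S=35.3600: V=(p*·28.7064+(1−p*)·8.6700)/1.22=19.5656; Δ=(28.7064−8.6700)/(48.0896−27.5808)=0.9770; B=V−Δ·S=-14.9798
Node (0,0) S=26.0000: V=(p*·19.5656+(1−p*)·5.4224)/1.22=13.2391; Δ=(19.5656−5.4224)/(35.3600−20.2800)=0.9379; B=V−Δ·S=-11.1457
Sanity check at the root: Δ(0,0)·S0 + B(0,0) reproduces V0 = 13.2391.

(0,0): Delta=0.9379 Bond=-11.1457
(1,0): Delta=0.7237 Bond=-9.2542
(1,1): Delta=0.9770 Bond=-14.9798
(2,0): Delta=0.0276 Bond=-0.2795
(2,1): Delta=0.8507 Bond=-14.7934
(2,2): Delta=1.0000 Bond=-19.3832
(3,0): Delta=0.0000 Bond=0.0000
(3,1): Delta=0.0327 Bond=-0.4494
(3,2): Delta=1.0000 Bond=-23.6475
(3,3): Delta=1.0000 Bond=-23.6475
V0=13.2391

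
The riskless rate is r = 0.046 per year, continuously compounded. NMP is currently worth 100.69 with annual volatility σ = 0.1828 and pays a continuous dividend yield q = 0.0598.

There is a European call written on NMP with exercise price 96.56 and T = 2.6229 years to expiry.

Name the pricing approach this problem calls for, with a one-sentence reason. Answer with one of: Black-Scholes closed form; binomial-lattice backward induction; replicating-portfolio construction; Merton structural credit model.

Key observation: with NMP following a GBM at constant σ and r, the European call struck at 96.56 prices in closed form — nothing here needs a stepwise model or a balance sheet.

framework: Black-Scholes closed form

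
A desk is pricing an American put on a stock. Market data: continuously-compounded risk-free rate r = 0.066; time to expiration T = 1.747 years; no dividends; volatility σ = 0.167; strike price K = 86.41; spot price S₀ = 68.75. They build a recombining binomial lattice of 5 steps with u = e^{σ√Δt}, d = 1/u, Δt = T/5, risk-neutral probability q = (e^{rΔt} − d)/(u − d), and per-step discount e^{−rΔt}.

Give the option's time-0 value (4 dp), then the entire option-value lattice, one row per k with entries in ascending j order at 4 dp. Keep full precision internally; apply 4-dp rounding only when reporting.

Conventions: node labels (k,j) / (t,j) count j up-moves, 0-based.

price = 17.6600
tree:
17.6600
24.1224 10.5272
29.9773 17.6600 5.1477
35.2818 24.1224 10.5272 1.6627
40.0878 29.9773 17.6600 4.1837 0.0000
44.4420 35.2818 24.1224 10.5272 0.0000 0.0000

params: Δt=0.34940 u=1.10375 d=0.90600 q=0.59331 e^(-rΔt)=0.97720
t_5 payoffs: 44.4420 35.2818 24.1224 10.5272 0.0000 0.0000
k=4: node(4,0) S=46.3222 payoff=40.0878 vs cont=38.1179 → 40.0878 [stop]  node(4,1) S=56.4327 payoff=29.9773 vs cont=28.0074 → 29.9773 [stop]  node(4,2) S=68.7500 payoff=17.6600 vs cont=15.6902 → 17.6600 [stop]  node(4,3) S=83.7557 payoff=2.6543 vs cont=4.1837 → 4.1837 [wait]  node(4,4) S=102.0366 payoff=0.0000 vs cont=0.0000 → 0.0000 [wait]
k=3: node(3,0) S=51.1282 payoff=35.2818 vs cont=33.3120 → 35.2818 [stop]  node(3,1) S=62.2876 payoff=24.1224 vs cont=22.1525 → 24.1224 [stop]  node(3,2) S=75.8828 payoff=10.5272 vs cont=9.4440 → 10.5272 [stop]  node(3,3) S=92.4454 payoff=0.0000 vs cont=1.6627 → 1.6627 [wait]
k=2: node(2,0) S=56.4327 payoff=29.9773 vs cont=28.0074 → 29.9773 [stop]  node(2,1) S=68.7500 payoff=17.6600 vs cont=15.6902 → 17.6600 [stop]  node(2,2) S=83.7557 payoff=2.6543 vs cont=5.1477 → 5.1477 [wait]
k=1: node(1,0) S=62.2876 payoff=24.1224 vs cont=22.1525 → 24.1224 [stop]  node(1,1) S=75.8828 payoff=10.5272 vs cont=10.0029 → 10.5272 [stop]
k=0: node(0,0) S=68.7500 payoff=17.6600 vs cont=15.6902 → 17.6600 [stop]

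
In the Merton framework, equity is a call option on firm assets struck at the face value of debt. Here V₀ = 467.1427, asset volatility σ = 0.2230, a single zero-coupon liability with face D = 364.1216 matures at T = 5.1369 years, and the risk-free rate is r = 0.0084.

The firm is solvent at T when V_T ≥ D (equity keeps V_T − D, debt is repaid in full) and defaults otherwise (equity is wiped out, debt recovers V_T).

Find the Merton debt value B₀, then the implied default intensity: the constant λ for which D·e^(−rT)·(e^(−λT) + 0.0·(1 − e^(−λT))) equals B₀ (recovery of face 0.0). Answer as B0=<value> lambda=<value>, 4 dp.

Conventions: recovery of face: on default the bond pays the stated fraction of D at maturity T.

Work the structural quantities from V₀ = 467.1427 against face 364.1216:
d₁ = [ln(V₀/D) + (r + σ²/2)T] / (σ√T)
   = [ln(467.1427/364.1216) + (0.0084 + 0.5·0.2230²)·5.1369] / (0.2230·√5.1369)
   = [0.249147 + 0.170876] / 0.505423 = 0.831032
d₂ = d₁ − σ√T = 0.831032 − 0.505423 = 0.325609
N(d₁) = 0.797022,  N(d₂) = 0.627640,  e^(−rT) = 0.957768
E₀ = V₀·N(d₁) − D·e^(−rT)·N(d₂)
   = 467.1427·0.797022 − 364.1216·0.957768·0.627640 = 153.437575
B₀ = V₀ − E₀ = 467.1427 − 153.437575 = 313.705125
e^(−λT) = (B₀·e^(rT)/D − 0)/(1 − 0) = (313.7051·1.044094/364.1216 − 0)/1 = 0.89952850
λ = −ln(0.89952850)/5.1369 = 0.020613

B0=313.7051 lambda=0.0206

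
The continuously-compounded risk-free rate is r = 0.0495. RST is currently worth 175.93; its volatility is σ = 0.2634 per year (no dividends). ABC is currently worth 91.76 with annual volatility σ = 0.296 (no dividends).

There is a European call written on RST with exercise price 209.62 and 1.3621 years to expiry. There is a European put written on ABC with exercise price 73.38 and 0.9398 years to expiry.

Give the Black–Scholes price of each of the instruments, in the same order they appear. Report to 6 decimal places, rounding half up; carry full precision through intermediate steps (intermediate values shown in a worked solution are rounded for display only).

[RST call K=209.62]
σ√T = 0.2634·√1.3621 = 0.307412
d₁ = (ln(S/K) + (r+σ²/2)T) / (σ√T) = (ln(175.93/209.62) + (0.0495+0.2634²/2)·1.3621) / 0.307412 = (-0.175210 + 0.114675) / 0.307412 = -0.196919
d₂ = d₁ − σ√T = -0.196919 − 0.307412 = -0.504331
e^{−rT} = 0.934799
N(d₁) = 0.421945,  N(d₂) = 0.307014
price = S·N(d₁) − K·e^{−rT}·N(d₂) = 74.232844 − 60.160253 = 14.072591
[ABC put K=73.38]
σ√T = 0.296·√0.9398 = 0.286952
d₁ = (ln(S/K) + (r+σ²/2)T) / (σ√T) = (ln(91.76/73.38) + (0.0495+0.296²/2)·0.9398) / 0.286952 = (0.223525 + 0.087691) / 0.286952 = 1.084557
d₂ = d₁ − σ√T = 1.084557 − 0.286952 = 0.797605
e^{−rT} = 0.954545
N(−d₁) = 0.139059,  N(−d₂) = 0.212550
price = K·e^{−rT}·N(−d₂) − S·N(−d₁) = 14.887961 − 12.760051 = 2.127911

price(RST call K=209.62) = 14.072591
price(ABC put K=73.38) = 2.127911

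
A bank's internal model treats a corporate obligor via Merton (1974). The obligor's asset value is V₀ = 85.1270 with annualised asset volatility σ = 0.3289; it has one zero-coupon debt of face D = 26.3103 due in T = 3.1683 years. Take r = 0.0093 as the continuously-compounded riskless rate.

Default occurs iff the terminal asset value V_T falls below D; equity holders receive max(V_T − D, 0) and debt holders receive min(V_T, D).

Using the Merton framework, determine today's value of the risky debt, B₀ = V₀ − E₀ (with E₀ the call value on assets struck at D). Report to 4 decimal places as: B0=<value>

B0=25.3538

With assets at 85.1270 and a single debt payment of 26.3103 at 3.1683 years:
d₁ = [ln(V₀/D) + (r + σ²/2)T] / (σ√T)
   = [ln(85.1270/26.3103) + (0.0093 + 0.5·0.3289²)·3.1683] / (0.3289·√3.1683)
   = [1.174184 + 0.200831] / 0.585433 = 2.348715
d₂ = d₁ − σ√T = 2.348715 − 0.585433 = 1.763282
N(d₁) = 0.990581,  N(d₂) = 0.961074,  e^(−rT) = 0.970965
E₀ = V₀·N(d₁) − D·e^(−rT)·N(d₂)
   = 85.1270·0.990581 − 26.3103·0.970965·0.961074 = 59.773233
B₀ = V₀ − E₀ = 85.1270 − 59.773233 = 25.353767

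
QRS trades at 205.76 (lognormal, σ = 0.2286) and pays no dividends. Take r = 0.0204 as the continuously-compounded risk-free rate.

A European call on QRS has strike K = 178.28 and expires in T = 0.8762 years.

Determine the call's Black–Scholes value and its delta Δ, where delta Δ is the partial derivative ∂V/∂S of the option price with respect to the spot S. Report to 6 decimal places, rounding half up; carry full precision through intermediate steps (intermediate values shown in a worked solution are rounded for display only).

σ√T = 0.2286·√0.8762 = 0.213982
d₁ = (ln(S/K) + (r+σ²/2)T) / (σ√T) = (ln(205.76/178.28) + (0.0204+0.2286²/2)·0.8762) / 0.213982 = (0.143355 + 0.040769) / 0.213982 = 0.860463
d₂ = d₁ − σ√T = 0.860463 − 0.213982 = 0.646480
e^{−rT} = 0.982284
N(d₁) = 0.805233,  N(d₂) = 0.741016
Call price V = S·N(d₁) − K·e^{−rT}·N(d₂) = 165.684738 − 129.767918 = 35.916820
Δ = N(d₁) = 0.805233

price = 35.916820
Δ = 0.805233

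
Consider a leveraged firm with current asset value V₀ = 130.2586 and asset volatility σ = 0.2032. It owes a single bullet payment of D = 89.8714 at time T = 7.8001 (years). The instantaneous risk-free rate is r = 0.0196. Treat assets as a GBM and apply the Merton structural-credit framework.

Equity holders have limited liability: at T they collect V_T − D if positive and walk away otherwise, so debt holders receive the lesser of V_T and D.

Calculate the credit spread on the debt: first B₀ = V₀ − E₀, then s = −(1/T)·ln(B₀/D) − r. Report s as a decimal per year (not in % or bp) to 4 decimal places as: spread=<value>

spread=0.0092

Apply the equity-as-call identities (strike 89.8714, horizon 7.8001 years):
d₁ = [ln(V₀/D) + (r + σ²/2)T] / (σ√T)
   = [ln(130.2586/89.8714) + (0.0196 + 0.5·0.2032²)·7.8001] / (0.2032·√7.8001)
   = [0.371142 + 0.313916] / 0.567510 = 1.207128
d₂ = d₁ − σ√T = 1.207128 − 0.567510 = 0.639618
N(d₁) = 0.886309,  N(d₂) = 0.738790,  e^(−rT) = 0.858231
E₀ = V₀·N(d₁) − D·e^(−rT)·N(d₂)
   = 130.2586·0.886309 − 89.8714·0.858231·0.738790 = 58.466175
B₀ = V₀ − E₀ = 130.2586 − 58.466175 = 71.792425
spread = −(1/T)·ln(B₀/D) − r = −(1/7.8001)·ln(71.792425/89.8714) − 0.0196 = 0.00919460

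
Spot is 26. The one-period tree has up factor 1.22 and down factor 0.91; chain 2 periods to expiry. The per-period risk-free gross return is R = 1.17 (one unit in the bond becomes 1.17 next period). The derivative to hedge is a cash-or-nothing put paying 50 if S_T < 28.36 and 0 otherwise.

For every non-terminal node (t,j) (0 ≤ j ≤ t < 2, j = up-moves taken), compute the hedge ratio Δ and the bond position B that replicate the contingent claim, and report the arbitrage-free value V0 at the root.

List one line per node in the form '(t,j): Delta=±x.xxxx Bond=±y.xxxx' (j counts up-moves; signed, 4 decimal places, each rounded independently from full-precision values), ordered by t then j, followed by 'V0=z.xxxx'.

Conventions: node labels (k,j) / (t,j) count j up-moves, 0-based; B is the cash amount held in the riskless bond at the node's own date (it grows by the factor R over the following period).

(0,0): Delta=-0.8552 Bond=23.1849
(1,0): Delta=-6.8170 Bond=168.1831
(1,1): Delta=0.0000 Bond=0.0000
V0=0.9502

Since d<R<u, set p* = (R−d)/(u−d) = 0.8387; price each node as the discounted p*-expectation of its children.
Terminal payoffs: V(2,0)=50.0000, V(2,1)=0.0000, V(2,2)=0.0000
(1,0): S=23.6600. Δ = (V_up−V_dn)/(S_up−S_dn) = (0.0000−50.0000)/(28.8652−21.5306) = -6.8170. V = [p*·0.0000 + (1−p*)·50.0000]/1.17 = 6.8927. B = V − Δ·S = 168.1831.
(1,1): S=31.7200. Δ = (V_up−V_dn)/(S_up−S_dn) = (0.0000−0.0000)/(38.6984−28.8652) = 0.0000. V = [p*·0.0000 + (1−p*)·0.0000]/1.17 = 0.0000. B = V − Δ·S = 0.0000.
(0,0): S=26.0000. Δ = (V_up−V_dn)/(S_up−S_dn) = (0.0000−6.8927)/(31.7200−23.6600) = -0.8552. V = [p*·0.0000 + (1−p*)·6.8927]/1.17 = 0.9502. B = V − Δ·S = 23.1849.
Sanity check at the root: Δ(0,0)·S0 + B(0,0) reproduces V0 = 0.9502.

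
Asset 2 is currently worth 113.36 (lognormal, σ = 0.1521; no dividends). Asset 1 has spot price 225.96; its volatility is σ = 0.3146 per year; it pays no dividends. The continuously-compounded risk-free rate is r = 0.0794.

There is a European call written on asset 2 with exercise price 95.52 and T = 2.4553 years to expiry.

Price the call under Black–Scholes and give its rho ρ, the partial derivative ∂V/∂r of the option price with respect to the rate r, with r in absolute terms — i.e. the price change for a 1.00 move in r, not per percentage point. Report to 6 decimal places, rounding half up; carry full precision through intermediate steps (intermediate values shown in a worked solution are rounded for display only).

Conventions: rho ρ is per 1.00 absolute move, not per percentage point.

σ√T = 0.1521·√2.4553 = 0.238332
d₁ = (ln(S/K) + (r+σ²/2)T) / (σ√T) = (ln(113.36/95.52) + (0.0794+0.1521²/2)·2.4553) / 0.238332 = (0.171233 + 0.223352) / 0.238332 = 1.655613
d₂ = d₁ − σ√T = 1.655613 − 0.238332 = 1.417281
e^{−rT} = 0.822875
N(d₁) = 0.951100,  N(d₂) = 0.921800
Call price V = S·N(d₁) − K·e^{−rT}·N(d₂) = 107.816681 − 72.454403 = 35.362278
ρ = K·T·e^{−rT}·N(d₂) = 177.897297

price = 35.362278
ρ = 177.897297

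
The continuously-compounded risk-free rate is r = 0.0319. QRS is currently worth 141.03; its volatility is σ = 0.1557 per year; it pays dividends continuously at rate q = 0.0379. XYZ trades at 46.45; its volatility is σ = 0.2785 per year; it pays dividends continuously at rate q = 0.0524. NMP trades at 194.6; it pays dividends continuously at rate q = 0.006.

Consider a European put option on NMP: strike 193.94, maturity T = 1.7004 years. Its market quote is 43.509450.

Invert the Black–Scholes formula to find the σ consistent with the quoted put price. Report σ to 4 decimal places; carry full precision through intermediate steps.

sigma = 0.4974

At σ = 0.4974 the Black–Scholes value reproduces the quote:
σ√T = 0.4974·√1.7004 = 0.648607
d₁ = (ln(S/K) + (r−q+σ²/2)T) / (σ√T) = (ln(194.6/193.94) + (0.0319−0.006+0.4974²/2)·1.7004) / 0.648607 = (0.003397 + 0.254386) / 0.648607 = 0.397441
d₂ = d₁ − σ√T = 0.397441 − 0.648607 = -0.251165
e^{−rT} = 0.947202
e^{−qT} = 0.989849
N(−d₁) = 0.345521,  N(−d₂) = 0.599157
V = K·e^{−rT}·N(−d₂) − S·e^{−qT}·N(−d₁) = 110.065349 − 66.555899 = 43.509450 (equal to the quote); since ∂V/∂σ > 0 for all σ, the implied volatility is unique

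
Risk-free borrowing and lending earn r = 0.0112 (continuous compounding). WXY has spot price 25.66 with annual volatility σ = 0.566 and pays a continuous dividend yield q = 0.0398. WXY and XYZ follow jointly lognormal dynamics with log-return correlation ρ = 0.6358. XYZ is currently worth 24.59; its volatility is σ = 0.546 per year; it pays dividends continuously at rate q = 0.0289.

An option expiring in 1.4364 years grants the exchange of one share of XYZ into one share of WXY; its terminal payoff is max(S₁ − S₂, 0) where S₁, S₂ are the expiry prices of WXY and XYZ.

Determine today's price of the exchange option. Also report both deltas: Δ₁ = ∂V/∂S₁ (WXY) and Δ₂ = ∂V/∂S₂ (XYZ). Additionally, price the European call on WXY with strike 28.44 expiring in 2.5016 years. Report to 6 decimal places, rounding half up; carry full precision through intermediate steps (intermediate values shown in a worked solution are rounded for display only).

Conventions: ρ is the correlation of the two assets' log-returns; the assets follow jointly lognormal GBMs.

σ_eff = √(σ₁² + σ₂² − 2ρσ₁σ₂) = √(0.566² + 0.546² − 2·0.6358·0.566·0.546) = 0.474870
d₁ = (ln(S₁/S₂) + (q₂ − q₁ + σ_eff²/2)T) / (σ_eff√T) = (ln(25.66/24.59) + (0.0289 − 0.0398 + 0.112751)·1.4364) / 0.569132 = 0.331895
d₂ = d₁ − σ_eff√T = 0.331895 − 0.569132 = -0.237236
N(d₁) = 0.630016,  N(d₂) = 0.406237
V = S₁·e^{−q₁T}·N(d₁) − S₂·e^{−q₂T}·N(d₂) = 15.267927 − 9.583173 = 5.684754
Δ₁ = e^{−q₁T}·N(d₁) = 0.595009;  Δ₂ = −e^{−q₂T}·N(d₂) = -0.389718
[vanilla: WXY call K=28.44]
σ√T = 0.566·√2.5016 = 0.895211
d₁ = (ln(S/K) + (r−q+σ²/2)T) / (σ√T) = (ln(25.66/28.44) + (0.0112−0.0398+0.566²/2)·2.5016) / 0.895211 = (-0.102863 + 0.329156) / 0.895211 = 0.252781
d₂ = d₁ − σ√T = 0.252781 − 0.895211 = -0.642430
e^{−rT} = 0.972371
e^{−qT} = 0.905232
N(d₁) = 0.599781,  N(d₂) = 0.260297
price = S·e^{−qT}·N(d₁) − K·e^{−rT}·N(d₂) = 13.931876 − 7.198314 = 6.733562

exchange price = 5.684754
Δ1 = 0.595009
Δ2 = -0.389718
price(WXY call K=28.44) = 6.733562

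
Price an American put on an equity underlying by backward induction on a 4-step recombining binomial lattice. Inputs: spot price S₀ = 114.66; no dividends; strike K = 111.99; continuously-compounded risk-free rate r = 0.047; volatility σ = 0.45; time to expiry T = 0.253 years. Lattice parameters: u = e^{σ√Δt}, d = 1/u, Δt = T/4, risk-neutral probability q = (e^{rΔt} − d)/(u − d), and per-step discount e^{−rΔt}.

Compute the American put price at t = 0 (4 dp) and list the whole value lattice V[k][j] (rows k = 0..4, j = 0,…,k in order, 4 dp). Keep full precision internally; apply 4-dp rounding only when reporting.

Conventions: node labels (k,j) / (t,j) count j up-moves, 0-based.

Δt=0.06325  u=1.11983  d=0.89300  q=0.48486  discount=0.99703
step 4 (expiry): payoffs max(K−S,0) = 39.0761 20.5553 0.0000 0.0000 0.0000
k=3: (k=3,j=0): S=81.6509, K−S=30.3391, hold=30.0067 ⇒ V=30.3391 exercise | (k=3,j=1): S=102.3909, K−S=9.5991, hold=10.5574 ⇒ V=10.5574 continue | (k=3,j=2): S=128.3992, K−S=0.0000, hold=0.0000 ⇒ V=0.0000 continue | (k=3,j=3): S=161.0138, K−S=0.0000, hold=0.0000 ⇒ V=0.0000 continue
k=2: (k=2,j=0): S=91.4347, K−S=20.5553, hold=20.6861 ⇒ V=20.6861 continue | (k=2,j=1): S=114.6600, K−S=0.0000, hold=5.4224 ⇒ V=5.4224 continue | (k=2,j=2): S=143.7847, K−S=0.0000, hold=0.0000 ⇒ V=0.0000 continue
k=1: (k=1,j=0): S=102.3909, K−S=9.5991, hold=13.2459 ⇒ V=13.2459 continue | (k=1,j=1): S=128.3992, K−S=0.0000, hold=2.7850 ⇒ V=2.7850 continue
k=0: (k=0,j=0): S=114.6600, K−S=0.0000, hold=8.1495 ⇒ V=8.1495 continue

price = 8.1495
tree:
8.1495
13.2459 2.7850
20.6861 5.4224 0.0000
30.3391 10.5574 0.0000 0.0000
39.0761 20.5553 0.0000 0.0000 0.0000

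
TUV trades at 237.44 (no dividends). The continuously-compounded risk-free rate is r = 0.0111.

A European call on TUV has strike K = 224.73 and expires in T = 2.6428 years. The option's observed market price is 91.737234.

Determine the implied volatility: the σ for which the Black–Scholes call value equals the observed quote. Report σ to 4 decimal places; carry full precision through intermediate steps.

At σ = 0.5739 the Black–Scholes value reproduces the quote:
σ√T = 0.5739·√2.6428 = 0.932971
d₁ = (ln(S/K) + (r+σ²/2)T) / (σ√T) = (ln(237.44/224.73) + (0.0111+0.5739²/2)·2.6428) / 0.932971 = (0.055015 + 0.464553) / 0.932971 = 0.556896
d₂ = d₁ − σ√T = 0.556896 − 0.932971 = -0.376075
e^{−rT} = 0.971091
N(d₁) = 0.711201,  N(d₂) = 0.353430
V = S·N(d₁) − K·e^{−rT}·N(d₂) = 168.867522 − 77.130289 = 91.737234 (equal to the quote); since ∂V/∂σ > 0 for all σ, the implied volatility is unique

sigma = 0.5739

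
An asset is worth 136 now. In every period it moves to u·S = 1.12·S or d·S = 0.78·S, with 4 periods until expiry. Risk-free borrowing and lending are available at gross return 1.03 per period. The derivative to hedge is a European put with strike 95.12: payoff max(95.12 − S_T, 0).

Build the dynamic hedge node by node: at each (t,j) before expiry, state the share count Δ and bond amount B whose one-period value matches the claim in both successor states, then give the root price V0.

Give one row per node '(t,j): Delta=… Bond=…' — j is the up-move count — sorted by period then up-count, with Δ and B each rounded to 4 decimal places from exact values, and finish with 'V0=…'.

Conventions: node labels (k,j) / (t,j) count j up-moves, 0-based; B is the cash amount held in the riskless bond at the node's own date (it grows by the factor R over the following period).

The replicating-portfolio and risk-neutral prices coincide; use p* = (1.03−0.78)/(1.12−0.78) = 0.7353 for the latter.
Payoffs at expiry: V(4,0)=44.7795, V(4,1)=22.8362, V(4,2)=0.0000, V(4,3)=0.0000, V(4,4)=0.0000
  t=3,j=0: stock 64.5391 → up 72.2838 (V=22.8362), down 50.3405 (V=44.7795). Price 27.8104; hedge Δ=-1.0000, bond B=92.3495.
  t=3,j=1: stock 92.6715 → up 103.7921 (V=0.0000), down 72.2838 (V=22.8362). Price 5.8688; hedge Δ=-0.7248, bond B=73.0342.
  t=3,j=2: stock 133.0668 → up 149.0348 (V=0.0000), down 103.7921 (V=0.0000). Price 0.0000; hedge Δ=0.0000, bond B=0.0000.
  t=3,j=3: stock 191.0702 → up 213.9986 (V=0.0000), down 149.0348 (V=0.0000). Price 0.0000; hedge Δ=0.0000, bond B=0.0000.
  t=2,j=0: stock 82.7424 → up 92.6715 (V=5.8688), down 64.5391 (V=27.8104). Price 11.3368; hedge Δ=-0.7799, bond B=75.8710.
  t=2,j=1: stock 118.8096 → up 133.0668 (V=0.0000), down 92.6715 (V=5.8688). Price 1.5083; hedge Δ=-0.1453, bond B=18.7695.
  t=2,j=2: stock 170.5984 → up 191.0702 (V=0.0000), down 133.0668 (V=0.0000). Price 0.0000; hedge Δ=0.0000, bond B=0.0000.
  t=1,j=0: stock 106.0800 → up 118.8096 (V=1.5083), down 82.7424 (V=11.3368). Price 3.9902; hedge Δ=-0.2725, bond B=32.8977.
  t=1,j=1: stock 152.3200 → up 170.5984 (V=0.0000), down 118.8096 (V=1.5083). Price 0.3876; hedge Δ=-0.0291, bond B=4.8237.
  t=0,j=0: stock 136.0000 → up 152.3200 (V=0.3876), down 106.0800 (V=3.9902). Price 1.3022; hedge Δ=-0.0779, bond B=11.8981.
Sanity check at the root: Δ(0,0)·S0 + B(0,0) reproduces V0 = 1.3022.

(0,0): Delta=-0.0779 Bond=11.8981
(1,0): Delta=-0.2725 Bond=32.8977
(1,1): Delta=-0.0291 Bond=4.8237
(2,0): Delta=-0.7799 Bond=75.8710
(2,1): Delta=-0.1453 Bond=18.7695
(2,2): Delta=0.0000 Bond=0.0000
(3,0): Delta=-1.0000 Bond=92.3495
(3,1): Delta=-0.7248 Bond=73.0342
(3,2): Delta=0.0000 Bond=0.0000
(3,3): Delta=0.0000 Bond=0.0000
V0=1.3022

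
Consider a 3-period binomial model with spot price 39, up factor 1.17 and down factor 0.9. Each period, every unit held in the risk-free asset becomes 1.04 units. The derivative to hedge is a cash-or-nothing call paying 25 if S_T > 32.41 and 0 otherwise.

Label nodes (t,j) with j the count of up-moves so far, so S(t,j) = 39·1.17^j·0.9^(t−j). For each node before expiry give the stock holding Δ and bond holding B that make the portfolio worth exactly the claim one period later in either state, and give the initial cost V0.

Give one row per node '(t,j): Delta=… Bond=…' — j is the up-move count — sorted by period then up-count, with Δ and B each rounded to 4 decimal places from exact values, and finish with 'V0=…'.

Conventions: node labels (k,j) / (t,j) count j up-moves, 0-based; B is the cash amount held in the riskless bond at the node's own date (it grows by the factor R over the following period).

Arbitrage-free pricing uses the up-move probability p* = (R−d)/(u−d) = 0.5185, discounting each step at R = 1.04.
Terminal payoffs: V(3,0)=0.0000, V(3,1)=25.0000, V(3,2)=25.0000, V(3,3)=25.0000
  t=2,j=0: stock 31.5900 → up 36.9603 (V=25.0000), down 28.4310 (V=0.0000). Price 12.4644; hedge Δ=2.9311, bond B=-80.1282.
  t=2,j=1: stock 41.0670 → up 48.0484 (V=25.0000), down 36.9603 (V=25.0000). Price 24.0385; hedge Δ=0.0000, bond B=24.0385.
  t=2,j=2: stock 53.3871 → up 62.4629 (V=25.0000), down 48.0484 (V=25.0000). Price 24.0385; hedge Δ=0.0000, bond B=24.0385.
  t=1,j=0: stock 35.1000 → up 41.0670 (V=24.0385), down 31.5900 (V=12.4644). Price 17.7555; hedge Δ=1.2213, bond B=-25.1114.
  t=1,j=1: stock 45.6300 → up 53.3871 (V=24.0385), down 41.0670 (V=24.0385). Price 23.1139; hedge Δ=0.0000, bond B=23.1139.
  t=0,j=0: stock 39.0000 → up 45.6300 (V=23.1139), down 35.1000 (V=17.7555). Price 19.7442; hedge Δ=0.5089, bond B=-0.1016.
Check: Δ(0,0)·S0 + B(0,0) = 19.7442 = V0.

(0,0): Delta=0.5089 Bond=-0.1016
(1,0): Delta=1.2213 Bond=-25.1114
(1,1): Delta=0.0000 Bond=23.1139
(2,0): Delta=2.9311 Bond=-80.1282
(2,1): Delta=0.0000 Bond=24.0385
(2,2): Delta=0.0000 Bond=24.0385
V0=19.7442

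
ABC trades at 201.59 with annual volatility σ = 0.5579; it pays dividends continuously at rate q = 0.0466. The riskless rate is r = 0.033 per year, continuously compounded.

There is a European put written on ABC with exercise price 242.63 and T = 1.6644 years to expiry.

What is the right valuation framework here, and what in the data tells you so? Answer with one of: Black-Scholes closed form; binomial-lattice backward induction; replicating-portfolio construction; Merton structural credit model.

Key observation: everything needed for the exact continuous-time valuation of the European put on ABC (strike 242.63) is given, and no feature rules the closed form out.

framework: Black-Scholes closed form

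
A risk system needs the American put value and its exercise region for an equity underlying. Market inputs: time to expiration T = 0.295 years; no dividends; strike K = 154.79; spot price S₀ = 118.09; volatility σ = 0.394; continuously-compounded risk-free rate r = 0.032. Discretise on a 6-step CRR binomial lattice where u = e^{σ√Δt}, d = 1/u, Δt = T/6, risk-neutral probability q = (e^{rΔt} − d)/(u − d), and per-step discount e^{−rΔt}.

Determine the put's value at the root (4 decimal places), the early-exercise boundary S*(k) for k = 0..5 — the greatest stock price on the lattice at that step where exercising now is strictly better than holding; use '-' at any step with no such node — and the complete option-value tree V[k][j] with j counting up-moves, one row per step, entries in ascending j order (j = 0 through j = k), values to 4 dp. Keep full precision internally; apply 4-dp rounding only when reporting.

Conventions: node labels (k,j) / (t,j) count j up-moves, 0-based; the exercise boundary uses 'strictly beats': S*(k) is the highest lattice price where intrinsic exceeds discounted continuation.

price = 37.5186
boundary = - 108.2110 99.1585 108.2110 118.0900 128.8709
tree:
37.5186
46.5790 28.1024
55.6315 36.9634 18.8656
63.9268 46.5790 26.9610 10.4049
71.5280 55.6315 36.7000 16.7962 3.7107
78.4934 63.9268 46.5790 25.9191 7.2472 0.0000
84.8761 71.5280 55.6315 36.7000 14.1540 0.0000 0.0000

Δt=0.04917  u=1.09129  d=0.91634  q=0.48717  discount=0.99843
step 6 (expiry): payoffs max(K−S,0) = 84.8761 71.5280 55.6315 36.7000 14.1540 0.0000 0.0000
step 5: (k=5,j=0): S=76.2966, K−S=78.4934, hold=78.2501 ⇒ V=78.4934 exercise | (k=5,j=1): S=90.8632, K−S=63.9268, hold=63.6834 ⇒ V=63.9268 exercise | (k=5,j=2): S=108.2110, K−S=46.5790, hold=46.3356 ⇒ V=46.5790 exercise | (k=5,j=3): S=128.8709, K−S=25.9191, hold=25.6758 ⇒ V=25.9191 exercise | (k=5,j=4): S=153.4751, K−S=1.3149, hold=7.2472 ⇒ V=7.2472 continue | (k=5,j=5): S=182.7769, K−S=0.0000, hold=0.0000 ⇒ V=0.0000 continue  boundary S*=128.8709
step 4: (k=4,j=0): S=83.2620, K−S=71.5280, hold=71.2847 ⇒ V=71.5280 exercise | (k=4,j=1): S=99.1585, K−S=55.6315, hold=55.3882 ⇒ V=55.6315 exercise | (k=4,j=2): S=118.0900, K−S=36.7000, hold=36.4567 ⇒ V=36.7000 exercise | (k=4,j=3): S=140.6360, K−S=14.1540, hold=16.7962 ⇒ V=16.7962 continue | (k=4,j=4): S=167.4864, K−S=0.0000, hold=3.7107 ⇒ V=3.7107 continue  boundary S*=118.0900
step 3: (k=3,j=0): S=90.8632, K−S=63.9268, hold=63.6834 ⇒ V=63.9268 exercise | (k=3,j=1): S=108.2110, K−S=46.5790, hold=46.3356 ⇒ V=46.5790 exercise | (k=3,j=2): S=128.8709, K−S=25.9191, hold=26.9610 ⇒ V=26.9610 continue | (k=3,j=3): S=153.4751, K−S=1.3149, hold=10.4049 ⇒ V=10.4049 continue  boundary S*=108.2110
step 2: (k=2,j=0): S=99.1585, K−S=55.6315, hold=55.3882 ⇒ V=55.6315 exercise | (k=2,j=1): S=118.0900, K−S=36.7000, hold=36.9634 ⇒ V=36.9634 continue | (k=2,j=2): S=140.6360, K−S=14.1540, hold=18.8656 ⇒ V=18.8656 continue  boundary S*=99.1585
step 1: (k=1,j=0): S=108.2110, K−S=46.5790, hold=46.4638 ⇒ V=46.5790 exercise | (k=1,j=1): S=128.8709, K−S=25.9191, hold=28.1024 ⇒ V=28.1024 continue  boundary S*=108.2110
step 0: (k=0,j=0): S=118.0900, K−S=36.7000, hold=37.5186 ⇒ V=37.5186 continue  boundary S*=-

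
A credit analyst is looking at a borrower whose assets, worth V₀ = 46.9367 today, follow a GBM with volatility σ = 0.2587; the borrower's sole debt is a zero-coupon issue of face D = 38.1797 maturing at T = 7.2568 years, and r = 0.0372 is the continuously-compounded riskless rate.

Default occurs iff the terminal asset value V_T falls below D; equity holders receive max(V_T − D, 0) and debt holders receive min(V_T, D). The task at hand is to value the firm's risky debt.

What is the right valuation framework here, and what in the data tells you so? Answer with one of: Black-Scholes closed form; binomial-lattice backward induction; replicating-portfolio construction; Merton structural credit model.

Key observation: assets follow a GBM and default happens iff V_T < 38.1797; valuing claims on that split (equity as a call, risky debt as the residual) is the structural model's definition.

framework: Merton structural credit model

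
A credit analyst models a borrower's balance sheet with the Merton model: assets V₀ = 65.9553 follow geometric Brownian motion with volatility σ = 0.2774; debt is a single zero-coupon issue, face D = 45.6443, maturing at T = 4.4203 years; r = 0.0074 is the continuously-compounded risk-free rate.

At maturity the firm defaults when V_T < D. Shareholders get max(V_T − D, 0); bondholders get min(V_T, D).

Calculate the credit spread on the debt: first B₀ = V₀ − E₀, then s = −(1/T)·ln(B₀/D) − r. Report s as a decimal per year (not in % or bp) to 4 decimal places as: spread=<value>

spread=0.0242

Work the structural quantities from V₀ = 65.9553 against face 45.6443:
d₁ = [ln(V₀/D) + (r + σ²/2)T] / (σ√T)
   = [ln(65.9553/45.6443) + (0.0074 + 0.5·0.2774²)·4.4203] / (0.2774·√4.4203)
   = [0.368099 + 0.202783] / 0.583220 = 0.978844
d₂ = d₁ − σ√T = 0.978844 − 0.583220 = 0.395624
N(d₁) = 0.836172,  N(d₂) = 0.653809,  e^(−rT) = 0.967819
E₀ = V₀·N(d₁) − D·e^(−rT)·N(d₂)
   = 65.9553·0.836172 − 45.6443·0.967819·0.653809 = 26.267661
B₀ = V₀ − E₀ = 65.9553 − 26.267661 = 39.687639
spread = −(1/T)·ln(B₀/D) − r = −(1/4.4203)·ln(39.687639/45.6443) − 0.0074 = 0.02423562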